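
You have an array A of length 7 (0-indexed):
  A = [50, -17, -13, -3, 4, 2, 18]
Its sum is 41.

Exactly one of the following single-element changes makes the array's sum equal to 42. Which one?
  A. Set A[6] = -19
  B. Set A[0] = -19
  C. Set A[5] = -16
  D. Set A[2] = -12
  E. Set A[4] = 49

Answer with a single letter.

Answer: D

Derivation:
Option A: A[6] 18->-19, delta=-37, new_sum=41+(-37)=4
Option B: A[0] 50->-19, delta=-69, new_sum=41+(-69)=-28
Option C: A[5] 2->-16, delta=-18, new_sum=41+(-18)=23
Option D: A[2] -13->-12, delta=1, new_sum=41+(1)=42 <-- matches target
Option E: A[4] 4->49, delta=45, new_sum=41+(45)=86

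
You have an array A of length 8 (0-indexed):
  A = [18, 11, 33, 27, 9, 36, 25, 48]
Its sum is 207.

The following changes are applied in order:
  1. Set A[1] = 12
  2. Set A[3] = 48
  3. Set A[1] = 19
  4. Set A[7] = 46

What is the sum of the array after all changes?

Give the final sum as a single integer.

Answer: 234

Derivation:
Initial sum: 207
Change 1: A[1] 11 -> 12, delta = 1, sum = 208
Change 2: A[3] 27 -> 48, delta = 21, sum = 229
Change 3: A[1] 12 -> 19, delta = 7, sum = 236
Change 4: A[7] 48 -> 46, delta = -2, sum = 234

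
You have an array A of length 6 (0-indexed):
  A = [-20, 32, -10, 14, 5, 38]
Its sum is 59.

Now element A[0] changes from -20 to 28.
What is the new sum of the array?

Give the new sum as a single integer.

Answer: 107

Derivation:
Old value at index 0: -20
New value at index 0: 28
Delta = 28 - -20 = 48
New sum = old_sum + delta = 59 + (48) = 107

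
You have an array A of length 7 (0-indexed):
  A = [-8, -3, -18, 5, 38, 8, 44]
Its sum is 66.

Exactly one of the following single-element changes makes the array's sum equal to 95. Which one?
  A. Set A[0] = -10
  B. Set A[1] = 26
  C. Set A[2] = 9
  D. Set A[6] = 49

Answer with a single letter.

Answer: B

Derivation:
Option A: A[0] -8->-10, delta=-2, new_sum=66+(-2)=64
Option B: A[1] -3->26, delta=29, new_sum=66+(29)=95 <-- matches target
Option C: A[2] -18->9, delta=27, new_sum=66+(27)=93
Option D: A[6] 44->49, delta=5, new_sum=66+(5)=71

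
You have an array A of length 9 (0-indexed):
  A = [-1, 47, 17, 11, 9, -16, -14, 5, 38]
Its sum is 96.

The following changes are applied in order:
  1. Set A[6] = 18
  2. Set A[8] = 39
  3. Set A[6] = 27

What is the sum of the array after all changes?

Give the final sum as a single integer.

Answer: 138

Derivation:
Initial sum: 96
Change 1: A[6] -14 -> 18, delta = 32, sum = 128
Change 2: A[8] 38 -> 39, delta = 1, sum = 129
Change 3: A[6] 18 -> 27, delta = 9, sum = 138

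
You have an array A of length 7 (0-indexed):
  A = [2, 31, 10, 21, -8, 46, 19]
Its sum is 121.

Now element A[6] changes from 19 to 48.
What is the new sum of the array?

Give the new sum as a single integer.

Answer: 150

Derivation:
Old value at index 6: 19
New value at index 6: 48
Delta = 48 - 19 = 29
New sum = old_sum + delta = 121 + (29) = 150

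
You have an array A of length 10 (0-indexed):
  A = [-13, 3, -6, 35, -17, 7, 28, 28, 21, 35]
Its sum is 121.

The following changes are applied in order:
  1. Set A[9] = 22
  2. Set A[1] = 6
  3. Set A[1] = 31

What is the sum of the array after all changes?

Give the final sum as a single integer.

Answer: 136

Derivation:
Initial sum: 121
Change 1: A[9] 35 -> 22, delta = -13, sum = 108
Change 2: A[1] 3 -> 6, delta = 3, sum = 111
Change 3: A[1] 6 -> 31, delta = 25, sum = 136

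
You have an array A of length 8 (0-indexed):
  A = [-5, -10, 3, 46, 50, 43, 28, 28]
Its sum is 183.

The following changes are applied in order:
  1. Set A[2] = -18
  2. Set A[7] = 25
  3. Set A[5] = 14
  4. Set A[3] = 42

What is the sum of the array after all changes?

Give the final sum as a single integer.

Answer: 126

Derivation:
Initial sum: 183
Change 1: A[2] 3 -> -18, delta = -21, sum = 162
Change 2: A[7] 28 -> 25, delta = -3, sum = 159
Change 3: A[5] 43 -> 14, delta = -29, sum = 130
Change 4: A[3] 46 -> 42, delta = -4, sum = 126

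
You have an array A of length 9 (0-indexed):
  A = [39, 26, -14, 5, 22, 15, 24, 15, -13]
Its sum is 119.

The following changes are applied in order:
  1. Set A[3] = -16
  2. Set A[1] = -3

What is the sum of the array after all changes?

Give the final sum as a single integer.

Initial sum: 119
Change 1: A[3] 5 -> -16, delta = -21, sum = 98
Change 2: A[1] 26 -> -3, delta = -29, sum = 69

Answer: 69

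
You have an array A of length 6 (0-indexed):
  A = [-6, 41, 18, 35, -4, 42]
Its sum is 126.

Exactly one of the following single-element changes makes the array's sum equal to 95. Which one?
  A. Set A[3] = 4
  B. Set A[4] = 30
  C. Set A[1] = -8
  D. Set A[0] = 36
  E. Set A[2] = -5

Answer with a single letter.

Answer: A

Derivation:
Option A: A[3] 35->4, delta=-31, new_sum=126+(-31)=95 <-- matches target
Option B: A[4] -4->30, delta=34, new_sum=126+(34)=160
Option C: A[1] 41->-8, delta=-49, new_sum=126+(-49)=77
Option D: A[0] -6->36, delta=42, new_sum=126+(42)=168
Option E: A[2] 18->-5, delta=-23, new_sum=126+(-23)=103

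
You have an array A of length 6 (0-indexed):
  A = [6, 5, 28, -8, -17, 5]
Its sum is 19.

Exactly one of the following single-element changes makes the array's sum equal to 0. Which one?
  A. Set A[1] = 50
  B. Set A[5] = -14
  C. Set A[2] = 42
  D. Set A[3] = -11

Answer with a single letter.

Option A: A[1] 5->50, delta=45, new_sum=19+(45)=64
Option B: A[5] 5->-14, delta=-19, new_sum=19+(-19)=0 <-- matches target
Option C: A[2] 28->42, delta=14, new_sum=19+(14)=33
Option D: A[3] -8->-11, delta=-3, new_sum=19+(-3)=16

Answer: B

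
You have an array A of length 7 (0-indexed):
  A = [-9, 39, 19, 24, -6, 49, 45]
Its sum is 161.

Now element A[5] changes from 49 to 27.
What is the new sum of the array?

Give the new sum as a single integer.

Old value at index 5: 49
New value at index 5: 27
Delta = 27 - 49 = -22
New sum = old_sum + delta = 161 + (-22) = 139

Answer: 139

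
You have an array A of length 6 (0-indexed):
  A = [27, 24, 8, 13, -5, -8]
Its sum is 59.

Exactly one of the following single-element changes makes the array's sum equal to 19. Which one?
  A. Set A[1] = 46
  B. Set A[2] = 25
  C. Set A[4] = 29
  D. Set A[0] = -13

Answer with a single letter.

Answer: D

Derivation:
Option A: A[1] 24->46, delta=22, new_sum=59+(22)=81
Option B: A[2] 8->25, delta=17, new_sum=59+(17)=76
Option C: A[4] -5->29, delta=34, new_sum=59+(34)=93
Option D: A[0] 27->-13, delta=-40, new_sum=59+(-40)=19 <-- matches target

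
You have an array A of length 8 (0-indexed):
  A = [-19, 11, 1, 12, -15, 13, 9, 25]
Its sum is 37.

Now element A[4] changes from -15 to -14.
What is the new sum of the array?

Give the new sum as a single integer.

Answer: 38

Derivation:
Old value at index 4: -15
New value at index 4: -14
Delta = -14 - -15 = 1
New sum = old_sum + delta = 37 + (1) = 38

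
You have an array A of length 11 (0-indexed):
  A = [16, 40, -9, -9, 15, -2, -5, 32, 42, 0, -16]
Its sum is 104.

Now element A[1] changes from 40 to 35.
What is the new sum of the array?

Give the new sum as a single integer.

Answer: 99

Derivation:
Old value at index 1: 40
New value at index 1: 35
Delta = 35 - 40 = -5
New sum = old_sum + delta = 104 + (-5) = 99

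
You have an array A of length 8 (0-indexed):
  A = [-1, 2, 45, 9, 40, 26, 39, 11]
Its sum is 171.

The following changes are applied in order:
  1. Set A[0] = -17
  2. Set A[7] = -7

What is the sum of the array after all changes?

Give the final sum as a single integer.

Initial sum: 171
Change 1: A[0] -1 -> -17, delta = -16, sum = 155
Change 2: A[7] 11 -> -7, delta = -18, sum = 137

Answer: 137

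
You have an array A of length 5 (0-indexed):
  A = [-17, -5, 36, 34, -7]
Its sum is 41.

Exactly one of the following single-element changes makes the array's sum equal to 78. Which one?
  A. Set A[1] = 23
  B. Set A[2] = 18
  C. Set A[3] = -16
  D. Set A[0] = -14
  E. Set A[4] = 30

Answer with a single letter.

Answer: E

Derivation:
Option A: A[1] -5->23, delta=28, new_sum=41+(28)=69
Option B: A[2] 36->18, delta=-18, new_sum=41+(-18)=23
Option C: A[3] 34->-16, delta=-50, new_sum=41+(-50)=-9
Option D: A[0] -17->-14, delta=3, new_sum=41+(3)=44
Option E: A[4] -7->30, delta=37, new_sum=41+(37)=78 <-- matches target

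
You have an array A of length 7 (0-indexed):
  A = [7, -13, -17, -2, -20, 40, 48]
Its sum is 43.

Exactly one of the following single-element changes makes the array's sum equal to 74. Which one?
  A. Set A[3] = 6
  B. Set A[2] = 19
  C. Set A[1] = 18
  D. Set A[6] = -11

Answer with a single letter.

Answer: C

Derivation:
Option A: A[3] -2->6, delta=8, new_sum=43+(8)=51
Option B: A[2] -17->19, delta=36, new_sum=43+(36)=79
Option C: A[1] -13->18, delta=31, new_sum=43+(31)=74 <-- matches target
Option D: A[6] 48->-11, delta=-59, new_sum=43+(-59)=-16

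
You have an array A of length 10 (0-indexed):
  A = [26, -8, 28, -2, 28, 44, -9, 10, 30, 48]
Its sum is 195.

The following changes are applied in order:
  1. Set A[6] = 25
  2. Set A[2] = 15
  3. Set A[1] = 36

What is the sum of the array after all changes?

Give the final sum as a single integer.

Initial sum: 195
Change 1: A[6] -9 -> 25, delta = 34, sum = 229
Change 2: A[2] 28 -> 15, delta = -13, sum = 216
Change 3: A[1] -8 -> 36, delta = 44, sum = 260

Answer: 260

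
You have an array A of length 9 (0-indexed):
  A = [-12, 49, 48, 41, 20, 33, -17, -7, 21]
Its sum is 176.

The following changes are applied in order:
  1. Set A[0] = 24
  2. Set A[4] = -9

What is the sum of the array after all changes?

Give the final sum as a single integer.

Answer: 183

Derivation:
Initial sum: 176
Change 1: A[0] -12 -> 24, delta = 36, sum = 212
Change 2: A[4] 20 -> -9, delta = -29, sum = 183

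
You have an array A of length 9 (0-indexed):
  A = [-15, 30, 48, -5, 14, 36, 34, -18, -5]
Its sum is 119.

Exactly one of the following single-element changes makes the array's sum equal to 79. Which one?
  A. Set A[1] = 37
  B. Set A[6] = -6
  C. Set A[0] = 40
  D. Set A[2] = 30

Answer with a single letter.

Answer: B

Derivation:
Option A: A[1] 30->37, delta=7, new_sum=119+(7)=126
Option B: A[6] 34->-6, delta=-40, new_sum=119+(-40)=79 <-- matches target
Option C: A[0] -15->40, delta=55, new_sum=119+(55)=174
Option D: A[2] 48->30, delta=-18, new_sum=119+(-18)=101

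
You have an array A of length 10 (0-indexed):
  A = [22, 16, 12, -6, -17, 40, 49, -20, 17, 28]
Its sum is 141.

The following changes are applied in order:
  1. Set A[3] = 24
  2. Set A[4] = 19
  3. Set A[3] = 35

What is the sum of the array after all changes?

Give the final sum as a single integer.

Initial sum: 141
Change 1: A[3] -6 -> 24, delta = 30, sum = 171
Change 2: A[4] -17 -> 19, delta = 36, sum = 207
Change 3: A[3] 24 -> 35, delta = 11, sum = 218

Answer: 218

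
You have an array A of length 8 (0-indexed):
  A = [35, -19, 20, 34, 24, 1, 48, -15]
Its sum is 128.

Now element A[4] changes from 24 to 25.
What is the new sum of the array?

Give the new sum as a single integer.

Answer: 129

Derivation:
Old value at index 4: 24
New value at index 4: 25
Delta = 25 - 24 = 1
New sum = old_sum + delta = 128 + (1) = 129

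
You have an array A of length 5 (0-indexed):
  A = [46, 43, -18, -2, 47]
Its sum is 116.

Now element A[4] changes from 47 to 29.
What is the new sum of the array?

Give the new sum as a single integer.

Answer: 98

Derivation:
Old value at index 4: 47
New value at index 4: 29
Delta = 29 - 47 = -18
New sum = old_sum + delta = 116 + (-18) = 98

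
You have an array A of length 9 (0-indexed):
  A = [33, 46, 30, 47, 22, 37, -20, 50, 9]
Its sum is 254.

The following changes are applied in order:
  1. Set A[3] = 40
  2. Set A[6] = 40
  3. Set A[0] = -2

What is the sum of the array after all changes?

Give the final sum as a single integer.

Initial sum: 254
Change 1: A[3] 47 -> 40, delta = -7, sum = 247
Change 2: A[6] -20 -> 40, delta = 60, sum = 307
Change 3: A[0] 33 -> -2, delta = -35, sum = 272

Answer: 272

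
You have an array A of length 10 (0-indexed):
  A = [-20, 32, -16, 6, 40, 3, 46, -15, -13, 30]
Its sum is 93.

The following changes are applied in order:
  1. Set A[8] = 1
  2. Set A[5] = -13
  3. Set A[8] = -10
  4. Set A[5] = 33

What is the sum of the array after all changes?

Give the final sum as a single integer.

Initial sum: 93
Change 1: A[8] -13 -> 1, delta = 14, sum = 107
Change 2: A[5] 3 -> -13, delta = -16, sum = 91
Change 3: A[8] 1 -> -10, delta = -11, sum = 80
Change 4: A[5] -13 -> 33, delta = 46, sum = 126

Answer: 126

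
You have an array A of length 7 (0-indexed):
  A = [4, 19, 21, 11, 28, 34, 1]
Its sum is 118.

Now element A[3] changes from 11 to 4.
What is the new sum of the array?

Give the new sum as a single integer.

Old value at index 3: 11
New value at index 3: 4
Delta = 4 - 11 = -7
New sum = old_sum + delta = 118 + (-7) = 111

Answer: 111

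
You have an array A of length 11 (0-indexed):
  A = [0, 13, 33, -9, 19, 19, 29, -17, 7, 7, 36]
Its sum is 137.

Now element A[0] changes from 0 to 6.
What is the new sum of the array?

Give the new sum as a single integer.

Answer: 143

Derivation:
Old value at index 0: 0
New value at index 0: 6
Delta = 6 - 0 = 6
New sum = old_sum + delta = 137 + (6) = 143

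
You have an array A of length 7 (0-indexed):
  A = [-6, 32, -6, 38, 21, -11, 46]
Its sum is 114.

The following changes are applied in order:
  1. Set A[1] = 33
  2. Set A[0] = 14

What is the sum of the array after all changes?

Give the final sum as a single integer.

Initial sum: 114
Change 1: A[1] 32 -> 33, delta = 1, sum = 115
Change 2: A[0] -6 -> 14, delta = 20, sum = 135

Answer: 135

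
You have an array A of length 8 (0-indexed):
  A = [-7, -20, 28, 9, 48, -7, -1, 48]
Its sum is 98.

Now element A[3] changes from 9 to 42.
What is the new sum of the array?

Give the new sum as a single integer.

Old value at index 3: 9
New value at index 3: 42
Delta = 42 - 9 = 33
New sum = old_sum + delta = 98 + (33) = 131

Answer: 131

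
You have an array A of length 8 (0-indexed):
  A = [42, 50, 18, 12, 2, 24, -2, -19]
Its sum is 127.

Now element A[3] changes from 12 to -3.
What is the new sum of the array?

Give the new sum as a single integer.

Answer: 112

Derivation:
Old value at index 3: 12
New value at index 3: -3
Delta = -3 - 12 = -15
New sum = old_sum + delta = 127 + (-15) = 112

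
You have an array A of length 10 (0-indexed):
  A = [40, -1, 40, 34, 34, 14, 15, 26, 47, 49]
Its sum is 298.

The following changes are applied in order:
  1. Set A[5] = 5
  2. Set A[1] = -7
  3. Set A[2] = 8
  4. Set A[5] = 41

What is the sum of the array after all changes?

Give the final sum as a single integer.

Answer: 287

Derivation:
Initial sum: 298
Change 1: A[5] 14 -> 5, delta = -9, sum = 289
Change 2: A[1] -1 -> -7, delta = -6, sum = 283
Change 3: A[2] 40 -> 8, delta = -32, sum = 251
Change 4: A[5] 5 -> 41, delta = 36, sum = 287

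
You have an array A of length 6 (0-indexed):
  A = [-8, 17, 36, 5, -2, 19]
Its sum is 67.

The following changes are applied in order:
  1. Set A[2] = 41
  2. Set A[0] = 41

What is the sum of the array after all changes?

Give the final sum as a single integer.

Initial sum: 67
Change 1: A[2] 36 -> 41, delta = 5, sum = 72
Change 2: A[0] -8 -> 41, delta = 49, sum = 121

Answer: 121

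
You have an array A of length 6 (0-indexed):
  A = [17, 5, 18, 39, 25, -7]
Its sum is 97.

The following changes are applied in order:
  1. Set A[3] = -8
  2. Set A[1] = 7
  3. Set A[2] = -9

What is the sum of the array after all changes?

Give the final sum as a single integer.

Answer: 25

Derivation:
Initial sum: 97
Change 1: A[3] 39 -> -8, delta = -47, sum = 50
Change 2: A[1] 5 -> 7, delta = 2, sum = 52
Change 3: A[2] 18 -> -9, delta = -27, sum = 25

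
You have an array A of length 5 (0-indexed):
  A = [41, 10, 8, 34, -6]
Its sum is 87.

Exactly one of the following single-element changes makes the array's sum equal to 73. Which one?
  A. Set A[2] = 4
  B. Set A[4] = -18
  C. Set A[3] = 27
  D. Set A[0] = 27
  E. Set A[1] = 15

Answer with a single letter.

Option A: A[2] 8->4, delta=-4, new_sum=87+(-4)=83
Option B: A[4] -6->-18, delta=-12, new_sum=87+(-12)=75
Option C: A[3] 34->27, delta=-7, new_sum=87+(-7)=80
Option D: A[0] 41->27, delta=-14, new_sum=87+(-14)=73 <-- matches target
Option E: A[1] 10->15, delta=5, new_sum=87+(5)=92

Answer: D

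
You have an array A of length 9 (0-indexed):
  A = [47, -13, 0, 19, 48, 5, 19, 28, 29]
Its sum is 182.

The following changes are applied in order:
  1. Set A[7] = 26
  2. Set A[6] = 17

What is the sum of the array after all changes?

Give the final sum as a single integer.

Answer: 178

Derivation:
Initial sum: 182
Change 1: A[7] 28 -> 26, delta = -2, sum = 180
Change 2: A[6] 19 -> 17, delta = -2, sum = 178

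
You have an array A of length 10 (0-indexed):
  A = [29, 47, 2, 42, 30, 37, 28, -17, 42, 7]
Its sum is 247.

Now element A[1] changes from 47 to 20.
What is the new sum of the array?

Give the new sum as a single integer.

Old value at index 1: 47
New value at index 1: 20
Delta = 20 - 47 = -27
New sum = old_sum + delta = 247 + (-27) = 220

Answer: 220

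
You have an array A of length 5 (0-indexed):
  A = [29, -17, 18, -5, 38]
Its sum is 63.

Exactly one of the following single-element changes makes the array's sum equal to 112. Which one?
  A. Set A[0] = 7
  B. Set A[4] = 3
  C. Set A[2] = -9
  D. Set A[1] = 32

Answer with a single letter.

Option A: A[0] 29->7, delta=-22, new_sum=63+(-22)=41
Option B: A[4] 38->3, delta=-35, new_sum=63+(-35)=28
Option C: A[2] 18->-9, delta=-27, new_sum=63+(-27)=36
Option D: A[1] -17->32, delta=49, new_sum=63+(49)=112 <-- matches target

Answer: D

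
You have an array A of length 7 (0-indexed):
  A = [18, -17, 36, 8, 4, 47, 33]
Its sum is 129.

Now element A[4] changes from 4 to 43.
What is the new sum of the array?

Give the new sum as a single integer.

Old value at index 4: 4
New value at index 4: 43
Delta = 43 - 4 = 39
New sum = old_sum + delta = 129 + (39) = 168

Answer: 168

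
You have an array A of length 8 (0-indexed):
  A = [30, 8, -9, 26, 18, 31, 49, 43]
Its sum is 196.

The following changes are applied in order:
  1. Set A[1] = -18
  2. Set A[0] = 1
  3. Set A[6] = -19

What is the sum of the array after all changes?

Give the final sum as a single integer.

Answer: 73

Derivation:
Initial sum: 196
Change 1: A[1] 8 -> -18, delta = -26, sum = 170
Change 2: A[0] 30 -> 1, delta = -29, sum = 141
Change 3: A[6] 49 -> -19, delta = -68, sum = 73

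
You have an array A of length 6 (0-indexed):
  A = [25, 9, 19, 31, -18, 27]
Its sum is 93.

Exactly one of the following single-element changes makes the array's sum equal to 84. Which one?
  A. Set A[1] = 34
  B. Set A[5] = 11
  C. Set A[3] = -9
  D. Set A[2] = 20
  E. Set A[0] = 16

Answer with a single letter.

Answer: E

Derivation:
Option A: A[1] 9->34, delta=25, new_sum=93+(25)=118
Option B: A[5] 27->11, delta=-16, new_sum=93+(-16)=77
Option C: A[3] 31->-9, delta=-40, new_sum=93+(-40)=53
Option D: A[2] 19->20, delta=1, new_sum=93+(1)=94
Option E: A[0] 25->16, delta=-9, new_sum=93+(-9)=84 <-- matches target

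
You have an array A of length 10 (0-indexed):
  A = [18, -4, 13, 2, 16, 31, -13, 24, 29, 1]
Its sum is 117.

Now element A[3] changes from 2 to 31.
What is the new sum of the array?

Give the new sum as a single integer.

Answer: 146

Derivation:
Old value at index 3: 2
New value at index 3: 31
Delta = 31 - 2 = 29
New sum = old_sum + delta = 117 + (29) = 146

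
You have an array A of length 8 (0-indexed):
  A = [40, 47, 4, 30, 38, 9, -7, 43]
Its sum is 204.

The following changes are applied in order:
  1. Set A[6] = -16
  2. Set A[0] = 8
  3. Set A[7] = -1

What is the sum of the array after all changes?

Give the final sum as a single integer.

Initial sum: 204
Change 1: A[6] -7 -> -16, delta = -9, sum = 195
Change 2: A[0] 40 -> 8, delta = -32, sum = 163
Change 3: A[7] 43 -> -1, delta = -44, sum = 119

Answer: 119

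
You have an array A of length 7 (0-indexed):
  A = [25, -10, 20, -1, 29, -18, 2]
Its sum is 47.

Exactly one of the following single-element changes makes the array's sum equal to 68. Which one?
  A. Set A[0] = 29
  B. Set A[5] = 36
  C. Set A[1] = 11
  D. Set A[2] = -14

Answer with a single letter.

Option A: A[0] 25->29, delta=4, new_sum=47+(4)=51
Option B: A[5] -18->36, delta=54, new_sum=47+(54)=101
Option C: A[1] -10->11, delta=21, new_sum=47+(21)=68 <-- matches target
Option D: A[2] 20->-14, delta=-34, new_sum=47+(-34)=13

Answer: C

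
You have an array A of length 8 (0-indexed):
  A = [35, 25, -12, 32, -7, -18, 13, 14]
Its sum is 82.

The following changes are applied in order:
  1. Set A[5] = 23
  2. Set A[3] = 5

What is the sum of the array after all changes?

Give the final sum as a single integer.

Initial sum: 82
Change 1: A[5] -18 -> 23, delta = 41, sum = 123
Change 2: A[3] 32 -> 5, delta = -27, sum = 96

Answer: 96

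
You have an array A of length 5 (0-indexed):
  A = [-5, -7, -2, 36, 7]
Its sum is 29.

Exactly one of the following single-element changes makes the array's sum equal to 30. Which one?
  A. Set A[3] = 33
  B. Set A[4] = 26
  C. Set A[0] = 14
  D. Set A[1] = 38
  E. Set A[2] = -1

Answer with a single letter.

Answer: E

Derivation:
Option A: A[3] 36->33, delta=-3, new_sum=29+(-3)=26
Option B: A[4] 7->26, delta=19, new_sum=29+(19)=48
Option C: A[0] -5->14, delta=19, new_sum=29+(19)=48
Option D: A[1] -7->38, delta=45, new_sum=29+(45)=74
Option E: A[2] -2->-1, delta=1, new_sum=29+(1)=30 <-- matches target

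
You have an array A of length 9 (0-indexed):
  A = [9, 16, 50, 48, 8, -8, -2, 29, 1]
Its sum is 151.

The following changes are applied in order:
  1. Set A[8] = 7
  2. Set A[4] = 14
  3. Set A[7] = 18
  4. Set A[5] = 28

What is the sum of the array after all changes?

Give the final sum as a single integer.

Initial sum: 151
Change 1: A[8] 1 -> 7, delta = 6, sum = 157
Change 2: A[4] 8 -> 14, delta = 6, sum = 163
Change 3: A[7] 29 -> 18, delta = -11, sum = 152
Change 4: A[5] -8 -> 28, delta = 36, sum = 188

Answer: 188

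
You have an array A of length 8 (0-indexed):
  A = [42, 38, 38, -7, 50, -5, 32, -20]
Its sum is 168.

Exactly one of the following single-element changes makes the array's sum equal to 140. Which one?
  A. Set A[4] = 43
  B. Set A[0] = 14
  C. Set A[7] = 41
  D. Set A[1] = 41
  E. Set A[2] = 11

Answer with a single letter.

Answer: B

Derivation:
Option A: A[4] 50->43, delta=-7, new_sum=168+(-7)=161
Option B: A[0] 42->14, delta=-28, new_sum=168+(-28)=140 <-- matches target
Option C: A[7] -20->41, delta=61, new_sum=168+(61)=229
Option D: A[1] 38->41, delta=3, new_sum=168+(3)=171
Option E: A[2] 38->11, delta=-27, new_sum=168+(-27)=141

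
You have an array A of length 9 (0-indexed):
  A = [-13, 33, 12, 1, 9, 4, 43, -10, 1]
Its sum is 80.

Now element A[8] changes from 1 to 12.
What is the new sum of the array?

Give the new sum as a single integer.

Answer: 91

Derivation:
Old value at index 8: 1
New value at index 8: 12
Delta = 12 - 1 = 11
New sum = old_sum + delta = 80 + (11) = 91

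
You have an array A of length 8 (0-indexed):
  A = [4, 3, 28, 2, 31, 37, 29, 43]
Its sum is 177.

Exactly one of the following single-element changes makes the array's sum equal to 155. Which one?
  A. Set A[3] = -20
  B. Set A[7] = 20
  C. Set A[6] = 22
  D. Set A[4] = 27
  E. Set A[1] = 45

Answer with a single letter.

Option A: A[3] 2->-20, delta=-22, new_sum=177+(-22)=155 <-- matches target
Option B: A[7] 43->20, delta=-23, new_sum=177+(-23)=154
Option C: A[6] 29->22, delta=-7, new_sum=177+(-7)=170
Option D: A[4] 31->27, delta=-4, new_sum=177+(-4)=173
Option E: A[1] 3->45, delta=42, new_sum=177+(42)=219

Answer: A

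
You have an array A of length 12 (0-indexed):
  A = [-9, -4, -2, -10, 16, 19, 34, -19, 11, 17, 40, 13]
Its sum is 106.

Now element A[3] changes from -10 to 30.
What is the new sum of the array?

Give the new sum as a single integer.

Old value at index 3: -10
New value at index 3: 30
Delta = 30 - -10 = 40
New sum = old_sum + delta = 106 + (40) = 146

Answer: 146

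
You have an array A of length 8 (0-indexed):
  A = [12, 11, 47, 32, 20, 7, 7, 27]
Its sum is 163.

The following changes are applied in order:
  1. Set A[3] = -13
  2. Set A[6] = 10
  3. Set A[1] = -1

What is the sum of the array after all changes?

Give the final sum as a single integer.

Initial sum: 163
Change 1: A[3] 32 -> -13, delta = -45, sum = 118
Change 2: A[6] 7 -> 10, delta = 3, sum = 121
Change 3: A[1] 11 -> -1, delta = -12, sum = 109

Answer: 109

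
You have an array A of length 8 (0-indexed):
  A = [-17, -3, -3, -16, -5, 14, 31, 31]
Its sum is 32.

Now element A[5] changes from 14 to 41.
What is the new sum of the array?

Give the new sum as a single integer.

Old value at index 5: 14
New value at index 5: 41
Delta = 41 - 14 = 27
New sum = old_sum + delta = 32 + (27) = 59

Answer: 59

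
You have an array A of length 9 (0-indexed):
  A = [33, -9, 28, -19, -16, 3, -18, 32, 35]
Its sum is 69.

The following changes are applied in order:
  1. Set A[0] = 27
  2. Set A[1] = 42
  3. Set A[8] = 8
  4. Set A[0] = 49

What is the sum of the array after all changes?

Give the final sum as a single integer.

Initial sum: 69
Change 1: A[0] 33 -> 27, delta = -6, sum = 63
Change 2: A[1] -9 -> 42, delta = 51, sum = 114
Change 3: A[8] 35 -> 8, delta = -27, sum = 87
Change 4: A[0] 27 -> 49, delta = 22, sum = 109

Answer: 109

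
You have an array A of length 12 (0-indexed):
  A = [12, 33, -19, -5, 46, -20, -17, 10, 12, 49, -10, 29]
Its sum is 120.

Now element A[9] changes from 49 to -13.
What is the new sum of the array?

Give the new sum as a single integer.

Old value at index 9: 49
New value at index 9: -13
Delta = -13 - 49 = -62
New sum = old_sum + delta = 120 + (-62) = 58

Answer: 58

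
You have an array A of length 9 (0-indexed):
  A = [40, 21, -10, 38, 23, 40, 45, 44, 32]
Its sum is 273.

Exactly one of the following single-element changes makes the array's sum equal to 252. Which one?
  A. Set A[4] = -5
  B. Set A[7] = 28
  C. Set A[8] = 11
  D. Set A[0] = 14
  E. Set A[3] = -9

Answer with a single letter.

Option A: A[4] 23->-5, delta=-28, new_sum=273+(-28)=245
Option B: A[7] 44->28, delta=-16, new_sum=273+(-16)=257
Option C: A[8] 32->11, delta=-21, new_sum=273+(-21)=252 <-- matches target
Option D: A[0] 40->14, delta=-26, new_sum=273+(-26)=247
Option E: A[3] 38->-9, delta=-47, new_sum=273+(-47)=226

Answer: C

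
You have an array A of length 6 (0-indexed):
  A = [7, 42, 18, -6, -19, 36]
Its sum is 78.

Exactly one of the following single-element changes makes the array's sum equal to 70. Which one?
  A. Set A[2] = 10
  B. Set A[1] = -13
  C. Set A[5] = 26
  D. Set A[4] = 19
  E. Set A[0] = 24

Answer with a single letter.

Option A: A[2] 18->10, delta=-8, new_sum=78+(-8)=70 <-- matches target
Option B: A[1] 42->-13, delta=-55, new_sum=78+(-55)=23
Option C: A[5] 36->26, delta=-10, new_sum=78+(-10)=68
Option D: A[4] -19->19, delta=38, new_sum=78+(38)=116
Option E: A[0] 7->24, delta=17, new_sum=78+(17)=95

Answer: A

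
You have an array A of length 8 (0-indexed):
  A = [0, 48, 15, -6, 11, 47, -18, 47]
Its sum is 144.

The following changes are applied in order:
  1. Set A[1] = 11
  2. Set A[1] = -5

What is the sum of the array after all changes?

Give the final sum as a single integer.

Answer: 91

Derivation:
Initial sum: 144
Change 1: A[1] 48 -> 11, delta = -37, sum = 107
Change 2: A[1] 11 -> -5, delta = -16, sum = 91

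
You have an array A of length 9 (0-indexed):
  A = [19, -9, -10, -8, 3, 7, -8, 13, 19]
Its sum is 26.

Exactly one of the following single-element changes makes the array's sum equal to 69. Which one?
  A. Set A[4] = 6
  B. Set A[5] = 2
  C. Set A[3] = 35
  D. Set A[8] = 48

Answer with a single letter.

Answer: C

Derivation:
Option A: A[4] 3->6, delta=3, new_sum=26+(3)=29
Option B: A[5] 7->2, delta=-5, new_sum=26+(-5)=21
Option C: A[3] -8->35, delta=43, new_sum=26+(43)=69 <-- matches target
Option D: A[8] 19->48, delta=29, new_sum=26+(29)=55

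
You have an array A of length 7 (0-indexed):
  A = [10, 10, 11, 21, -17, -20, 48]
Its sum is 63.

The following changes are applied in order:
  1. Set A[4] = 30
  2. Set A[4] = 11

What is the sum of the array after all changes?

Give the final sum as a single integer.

Initial sum: 63
Change 1: A[4] -17 -> 30, delta = 47, sum = 110
Change 2: A[4] 30 -> 11, delta = -19, sum = 91

Answer: 91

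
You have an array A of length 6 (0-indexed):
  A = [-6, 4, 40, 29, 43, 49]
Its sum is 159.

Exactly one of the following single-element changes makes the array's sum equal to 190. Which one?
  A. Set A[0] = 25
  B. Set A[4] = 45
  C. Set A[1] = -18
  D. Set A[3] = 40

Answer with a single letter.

Option A: A[0] -6->25, delta=31, new_sum=159+(31)=190 <-- matches target
Option B: A[4] 43->45, delta=2, new_sum=159+(2)=161
Option C: A[1] 4->-18, delta=-22, new_sum=159+(-22)=137
Option D: A[3] 29->40, delta=11, new_sum=159+(11)=170

Answer: A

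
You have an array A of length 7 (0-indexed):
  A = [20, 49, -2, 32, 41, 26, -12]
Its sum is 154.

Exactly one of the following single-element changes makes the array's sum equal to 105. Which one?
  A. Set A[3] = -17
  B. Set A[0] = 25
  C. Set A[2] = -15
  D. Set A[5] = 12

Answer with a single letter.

Option A: A[3] 32->-17, delta=-49, new_sum=154+(-49)=105 <-- matches target
Option B: A[0] 20->25, delta=5, new_sum=154+(5)=159
Option C: A[2] -2->-15, delta=-13, new_sum=154+(-13)=141
Option D: A[5] 26->12, delta=-14, new_sum=154+(-14)=140

Answer: A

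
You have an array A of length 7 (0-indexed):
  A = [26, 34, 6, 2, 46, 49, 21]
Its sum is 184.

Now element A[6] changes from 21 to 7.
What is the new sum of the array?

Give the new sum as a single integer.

Answer: 170

Derivation:
Old value at index 6: 21
New value at index 6: 7
Delta = 7 - 21 = -14
New sum = old_sum + delta = 184 + (-14) = 170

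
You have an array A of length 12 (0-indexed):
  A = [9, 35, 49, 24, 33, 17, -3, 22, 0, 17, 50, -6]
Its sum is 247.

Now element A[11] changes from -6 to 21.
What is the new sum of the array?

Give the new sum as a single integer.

Answer: 274

Derivation:
Old value at index 11: -6
New value at index 11: 21
Delta = 21 - -6 = 27
New sum = old_sum + delta = 247 + (27) = 274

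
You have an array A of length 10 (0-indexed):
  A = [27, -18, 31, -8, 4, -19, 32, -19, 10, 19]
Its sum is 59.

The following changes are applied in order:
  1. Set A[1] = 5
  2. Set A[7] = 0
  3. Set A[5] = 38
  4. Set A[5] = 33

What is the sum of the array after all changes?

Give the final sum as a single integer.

Initial sum: 59
Change 1: A[1] -18 -> 5, delta = 23, sum = 82
Change 2: A[7] -19 -> 0, delta = 19, sum = 101
Change 3: A[5] -19 -> 38, delta = 57, sum = 158
Change 4: A[5] 38 -> 33, delta = -5, sum = 153

Answer: 153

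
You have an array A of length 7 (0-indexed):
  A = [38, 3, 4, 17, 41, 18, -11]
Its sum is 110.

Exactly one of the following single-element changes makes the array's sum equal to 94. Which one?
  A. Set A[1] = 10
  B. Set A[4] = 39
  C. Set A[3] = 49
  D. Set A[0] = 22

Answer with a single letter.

Option A: A[1] 3->10, delta=7, new_sum=110+(7)=117
Option B: A[4] 41->39, delta=-2, new_sum=110+(-2)=108
Option C: A[3] 17->49, delta=32, new_sum=110+(32)=142
Option D: A[0] 38->22, delta=-16, new_sum=110+(-16)=94 <-- matches target

Answer: D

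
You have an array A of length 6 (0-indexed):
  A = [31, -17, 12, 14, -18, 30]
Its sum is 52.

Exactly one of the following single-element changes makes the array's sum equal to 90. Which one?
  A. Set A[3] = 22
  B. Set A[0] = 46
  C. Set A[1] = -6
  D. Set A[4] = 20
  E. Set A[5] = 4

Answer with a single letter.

Option A: A[3] 14->22, delta=8, new_sum=52+(8)=60
Option B: A[0] 31->46, delta=15, new_sum=52+(15)=67
Option C: A[1] -17->-6, delta=11, new_sum=52+(11)=63
Option D: A[4] -18->20, delta=38, new_sum=52+(38)=90 <-- matches target
Option E: A[5] 30->4, delta=-26, new_sum=52+(-26)=26

Answer: D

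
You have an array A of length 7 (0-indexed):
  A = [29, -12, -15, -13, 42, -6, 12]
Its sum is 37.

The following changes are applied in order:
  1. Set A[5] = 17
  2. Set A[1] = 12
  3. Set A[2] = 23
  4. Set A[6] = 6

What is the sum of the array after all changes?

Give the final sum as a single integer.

Initial sum: 37
Change 1: A[5] -6 -> 17, delta = 23, sum = 60
Change 2: A[1] -12 -> 12, delta = 24, sum = 84
Change 3: A[2] -15 -> 23, delta = 38, sum = 122
Change 4: A[6] 12 -> 6, delta = -6, sum = 116

Answer: 116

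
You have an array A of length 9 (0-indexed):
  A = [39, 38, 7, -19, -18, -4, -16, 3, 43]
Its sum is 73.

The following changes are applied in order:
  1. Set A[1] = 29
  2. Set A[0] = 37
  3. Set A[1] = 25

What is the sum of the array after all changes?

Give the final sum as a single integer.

Answer: 58

Derivation:
Initial sum: 73
Change 1: A[1] 38 -> 29, delta = -9, sum = 64
Change 2: A[0] 39 -> 37, delta = -2, sum = 62
Change 3: A[1] 29 -> 25, delta = -4, sum = 58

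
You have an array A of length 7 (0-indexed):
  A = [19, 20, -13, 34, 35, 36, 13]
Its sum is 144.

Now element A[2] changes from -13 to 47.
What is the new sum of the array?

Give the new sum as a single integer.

Answer: 204

Derivation:
Old value at index 2: -13
New value at index 2: 47
Delta = 47 - -13 = 60
New sum = old_sum + delta = 144 + (60) = 204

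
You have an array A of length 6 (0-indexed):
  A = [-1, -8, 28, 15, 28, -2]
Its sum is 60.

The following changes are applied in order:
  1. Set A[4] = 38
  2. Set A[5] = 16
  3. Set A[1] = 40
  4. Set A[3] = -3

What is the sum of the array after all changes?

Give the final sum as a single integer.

Initial sum: 60
Change 1: A[4] 28 -> 38, delta = 10, sum = 70
Change 2: A[5] -2 -> 16, delta = 18, sum = 88
Change 3: A[1] -8 -> 40, delta = 48, sum = 136
Change 4: A[3] 15 -> -3, delta = -18, sum = 118

Answer: 118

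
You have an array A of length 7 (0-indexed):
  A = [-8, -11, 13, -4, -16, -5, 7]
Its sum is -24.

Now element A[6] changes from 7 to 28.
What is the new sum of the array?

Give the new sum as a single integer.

Answer: -3

Derivation:
Old value at index 6: 7
New value at index 6: 28
Delta = 28 - 7 = 21
New sum = old_sum + delta = -24 + (21) = -3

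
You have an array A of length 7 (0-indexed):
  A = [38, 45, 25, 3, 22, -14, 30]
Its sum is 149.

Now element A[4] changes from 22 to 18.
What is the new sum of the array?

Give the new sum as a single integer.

Old value at index 4: 22
New value at index 4: 18
Delta = 18 - 22 = -4
New sum = old_sum + delta = 149 + (-4) = 145

Answer: 145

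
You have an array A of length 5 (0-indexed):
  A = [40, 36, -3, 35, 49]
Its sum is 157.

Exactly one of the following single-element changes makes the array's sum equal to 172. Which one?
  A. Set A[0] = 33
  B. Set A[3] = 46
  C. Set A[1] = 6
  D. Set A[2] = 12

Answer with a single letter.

Answer: D

Derivation:
Option A: A[0] 40->33, delta=-7, new_sum=157+(-7)=150
Option B: A[3] 35->46, delta=11, new_sum=157+(11)=168
Option C: A[1] 36->6, delta=-30, new_sum=157+(-30)=127
Option D: A[2] -3->12, delta=15, new_sum=157+(15)=172 <-- matches target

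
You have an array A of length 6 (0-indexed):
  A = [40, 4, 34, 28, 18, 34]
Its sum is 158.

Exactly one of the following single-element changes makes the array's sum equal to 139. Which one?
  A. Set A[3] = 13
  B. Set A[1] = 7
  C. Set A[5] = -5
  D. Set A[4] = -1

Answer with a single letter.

Answer: D

Derivation:
Option A: A[3] 28->13, delta=-15, new_sum=158+(-15)=143
Option B: A[1] 4->7, delta=3, new_sum=158+(3)=161
Option C: A[5] 34->-5, delta=-39, new_sum=158+(-39)=119
Option D: A[4] 18->-1, delta=-19, new_sum=158+(-19)=139 <-- matches target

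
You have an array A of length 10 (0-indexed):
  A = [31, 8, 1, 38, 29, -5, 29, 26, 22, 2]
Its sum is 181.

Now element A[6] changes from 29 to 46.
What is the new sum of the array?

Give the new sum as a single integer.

Answer: 198

Derivation:
Old value at index 6: 29
New value at index 6: 46
Delta = 46 - 29 = 17
New sum = old_sum + delta = 181 + (17) = 198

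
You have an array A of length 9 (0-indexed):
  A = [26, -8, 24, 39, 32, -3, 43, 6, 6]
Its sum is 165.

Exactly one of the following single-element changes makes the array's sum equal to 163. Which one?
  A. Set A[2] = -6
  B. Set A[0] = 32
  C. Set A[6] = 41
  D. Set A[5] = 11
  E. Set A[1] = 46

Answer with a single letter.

Answer: C

Derivation:
Option A: A[2] 24->-6, delta=-30, new_sum=165+(-30)=135
Option B: A[0] 26->32, delta=6, new_sum=165+(6)=171
Option C: A[6] 43->41, delta=-2, new_sum=165+(-2)=163 <-- matches target
Option D: A[5] -3->11, delta=14, new_sum=165+(14)=179
Option E: A[1] -8->46, delta=54, new_sum=165+(54)=219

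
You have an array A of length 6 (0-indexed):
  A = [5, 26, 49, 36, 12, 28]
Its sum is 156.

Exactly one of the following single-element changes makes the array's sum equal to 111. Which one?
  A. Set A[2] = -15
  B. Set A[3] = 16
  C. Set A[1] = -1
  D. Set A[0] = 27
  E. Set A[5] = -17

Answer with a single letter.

Option A: A[2] 49->-15, delta=-64, new_sum=156+(-64)=92
Option B: A[3] 36->16, delta=-20, new_sum=156+(-20)=136
Option C: A[1] 26->-1, delta=-27, new_sum=156+(-27)=129
Option D: A[0] 5->27, delta=22, new_sum=156+(22)=178
Option E: A[5] 28->-17, delta=-45, new_sum=156+(-45)=111 <-- matches target

Answer: E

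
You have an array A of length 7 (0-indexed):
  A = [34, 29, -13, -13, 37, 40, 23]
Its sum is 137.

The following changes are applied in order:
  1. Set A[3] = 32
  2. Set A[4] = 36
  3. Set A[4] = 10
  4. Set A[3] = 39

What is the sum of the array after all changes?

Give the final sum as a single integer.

Answer: 162

Derivation:
Initial sum: 137
Change 1: A[3] -13 -> 32, delta = 45, sum = 182
Change 2: A[4] 37 -> 36, delta = -1, sum = 181
Change 3: A[4] 36 -> 10, delta = -26, sum = 155
Change 4: A[3] 32 -> 39, delta = 7, sum = 162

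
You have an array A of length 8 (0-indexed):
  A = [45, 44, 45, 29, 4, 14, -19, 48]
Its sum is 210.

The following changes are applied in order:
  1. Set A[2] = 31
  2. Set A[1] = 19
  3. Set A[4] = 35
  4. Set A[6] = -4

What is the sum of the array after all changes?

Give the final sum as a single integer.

Answer: 217

Derivation:
Initial sum: 210
Change 1: A[2] 45 -> 31, delta = -14, sum = 196
Change 2: A[1] 44 -> 19, delta = -25, sum = 171
Change 3: A[4] 4 -> 35, delta = 31, sum = 202
Change 4: A[6] -19 -> -4, delta = 15, sum = 217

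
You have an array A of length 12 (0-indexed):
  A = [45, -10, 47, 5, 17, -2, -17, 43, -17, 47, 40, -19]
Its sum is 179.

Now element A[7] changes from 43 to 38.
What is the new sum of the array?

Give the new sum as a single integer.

Old value at index 7: 43
New value at index 7: 38
Delta = 38 - 43 = -5
New sum = old_sum + delta = 179 + (-5) = 174

Answer: 174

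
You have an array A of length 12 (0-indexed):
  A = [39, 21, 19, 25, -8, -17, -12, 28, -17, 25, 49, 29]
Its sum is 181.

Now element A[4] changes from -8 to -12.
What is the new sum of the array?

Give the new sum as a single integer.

Answer: 177

Derivation:
Old value at index 4: -8
New value at index 4: -12
Delta = -12 - -8 = -4
New sum = old_sum + delta = 181 + (-4) = 177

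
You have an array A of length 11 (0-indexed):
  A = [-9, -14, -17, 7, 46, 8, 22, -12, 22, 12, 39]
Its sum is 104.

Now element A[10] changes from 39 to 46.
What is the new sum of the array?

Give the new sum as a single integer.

Answer: 111

Derivation:
Old value at index 10: 39
New value at index 10: 46
Delta = 46 - 39 = 7
New sum = old_sum + delta = 104 + (7) = 111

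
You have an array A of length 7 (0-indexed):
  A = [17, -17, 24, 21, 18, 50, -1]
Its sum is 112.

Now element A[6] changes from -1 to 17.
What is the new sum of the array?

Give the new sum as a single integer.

Old value at index 6: -1
New value at index 6: 17
Delta = 17 - -1 = 18
New sum = old_sum + delta = 112 + (18) = 130

Answer: 130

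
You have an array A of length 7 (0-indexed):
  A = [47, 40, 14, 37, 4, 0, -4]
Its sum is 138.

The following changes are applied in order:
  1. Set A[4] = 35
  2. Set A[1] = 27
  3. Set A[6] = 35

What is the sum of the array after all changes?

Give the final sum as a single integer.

Answer: 195

Derivation:
Initial sum: 138
Change 1: A[4] 4 -> 35, delta = 31, sum = 169
Change 2: A[1] 40 -> 27, delta = -13, sum = 156
Change 3: A[6] -4 -> 35, delta = 39, sum = 195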